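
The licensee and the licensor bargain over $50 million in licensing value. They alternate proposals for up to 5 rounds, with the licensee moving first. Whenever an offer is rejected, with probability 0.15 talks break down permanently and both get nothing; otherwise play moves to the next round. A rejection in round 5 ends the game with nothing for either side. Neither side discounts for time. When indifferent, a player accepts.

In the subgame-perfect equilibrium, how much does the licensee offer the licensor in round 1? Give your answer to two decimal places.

Round 5 (the licensee proposes): rejection yields 0 for the licensor; the licensee offers 0 and keeps 50.
Round 4 (the licensor proposes): rejecting gives the licensee an expected 0.85 × 50 = 42.5, so the licensor offers 42.5, keeping 7.5.
Round 3 (the licensee proposes): rejecting gives the licensor an expected 0.85 × 7.5 = 6.375, so the licensee offers 6.375, keeping 43.625.
Round 2 (the licensor proposes): rejecting gives the licensee an expected 0.85 × 43.625 = 37.08125; the licensor offers that and keeps 12.91875.
Round 1 (the licensee proposes): rejecting gives the licensor an expected 0.85 × 12.91875 = 10.9809375, so the licensee offers 10.9809375, keeping 39.0190625.

10.98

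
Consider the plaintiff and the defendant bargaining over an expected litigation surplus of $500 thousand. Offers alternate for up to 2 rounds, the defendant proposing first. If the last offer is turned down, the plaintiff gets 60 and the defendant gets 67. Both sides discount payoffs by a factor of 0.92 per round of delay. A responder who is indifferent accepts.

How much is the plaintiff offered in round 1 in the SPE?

398.36

Solve by backward induction from round 2.
Round 2 (the plaintiff proposes): the defendant gets 67 if talks fail, so the plaintiff offers 67 and keeps 433.
Round 1 (the defendant proposes): the plaintiff can get 433 next round, worth 0.92 × 433 = 398.36 now; the defendant offers that and keeps 101.64.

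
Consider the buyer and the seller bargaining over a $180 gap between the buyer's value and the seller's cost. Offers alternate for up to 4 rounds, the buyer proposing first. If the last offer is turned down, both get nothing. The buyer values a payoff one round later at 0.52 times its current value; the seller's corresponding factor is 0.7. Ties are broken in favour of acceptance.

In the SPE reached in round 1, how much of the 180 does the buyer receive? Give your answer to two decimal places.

Round 4 (the seller proposes): rejection yields 0 for the buyer; the seller offers 0 and keeps 180.
Round 3 (the buyer proposes): the seller can get 180 next round, worth 0.7 × 180 = 126 now; the buyer offers that and keeps 54.
Round 2 (the seller proposes): the buyer can get 54 next round, worth 0.52 × 54 = 28.08 now, so the seller offers 28.08, keeping 151.92.
Round 1 (the buyer proposes): the seller can get 151.92 next round, worth 0.7 × 151.92 = 106.344 now; the buyer offers that and keeps 73.656.

73.66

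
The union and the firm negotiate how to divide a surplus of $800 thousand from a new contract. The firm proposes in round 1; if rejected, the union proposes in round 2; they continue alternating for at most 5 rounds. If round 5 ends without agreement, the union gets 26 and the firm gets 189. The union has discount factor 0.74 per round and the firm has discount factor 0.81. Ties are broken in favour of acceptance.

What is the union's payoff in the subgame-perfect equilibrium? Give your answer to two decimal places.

Work backward from the last round.
Round 5 (the firm proposes): the union gets 26 if talks fail, so the firm offers 26 and keeps 774.
Round 4 (the union proposes): the firm can get 774 next round, worth 0.81 × 774 = 626.94 now, so the union offers 626.94, keeping 173.06.
Round 3 (the firm proposes): the union can get 173.06 next round, worth 0.74 × 173.06 = 128.0644 now; the firm offers that and keeps 671.9356.
Round 2 (the union proposes): the firm can get 671.9356 next round, worth 0.81 × 671.9356 = 544.267836 now; the union offers that and keeps 255.732164.
Round 1 (the firm proposes): the union can get 255.732164 next round, worth 0.74 × 255.732164 = 189.24180136 now. The firm offers 189.24180136 and keeps 800 − 189.24180136 = 610.75819864.

189.24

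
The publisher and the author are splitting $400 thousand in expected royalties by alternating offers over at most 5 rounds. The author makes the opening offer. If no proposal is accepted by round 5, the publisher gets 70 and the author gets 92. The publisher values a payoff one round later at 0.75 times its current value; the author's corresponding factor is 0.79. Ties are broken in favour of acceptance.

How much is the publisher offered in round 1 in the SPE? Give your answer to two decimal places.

124.90

Round 5 (the author proposes): the publisher gets 70 if talks fail, so the author offers 70 and keeps 330.
Round 4 (the publisher proposes): the author can get 330 next round, worth 0.79 × 330 = 260.7 now; the publisher offers that and keeps 139.3.
Round 3 (the author proposes): the publisher can get 139.3 next round, worth 0.75 × 139.3 = 104.475 now, so the author offers 104.475, keeping 295.525.
Round 2 (the publisher proposes): the author can get 295.525 next round, worth 0.79 × 295.525 = 233.46475 now. The publisher offers 233.46475 and keeps 400 − 233.46475 = 166.53525.
Round 1 (the author proposes): the publisher can get 166.53525 next round, worth 0.75 × 166.53525 = 124.9014375 now; the author offers that and keeps 275.0985625.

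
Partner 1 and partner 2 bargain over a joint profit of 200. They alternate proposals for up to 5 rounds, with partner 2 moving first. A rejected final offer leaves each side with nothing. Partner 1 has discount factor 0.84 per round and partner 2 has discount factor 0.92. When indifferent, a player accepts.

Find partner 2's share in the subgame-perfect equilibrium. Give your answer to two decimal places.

176.17

Round 5 (partner 2 proposes): partner 1 will accept anything ≥ 0, so partner 2 offers 0 and keeps 200.
Round 4 (partner 1 proposes): partner 2 can get 200 next round, worth 0.92 × 200 = 184 now. Partner 1 offers 184 and keeps 200 − 184 = 16.
Round 3 (partner 2 proposes): partner 1 can get 16 next round, worth 0.84 × 16 = 13.44 now, so partner 2 offers 13.44, keeping 186.56.
Round 2 (partner 1 proposes): partner 2 can get 186.56 next round, worth 0.92 × 186.56 = 171.6352 now. Partner 1 offers 171.6352 and keeps 200 − 171.6352 = 28.3648.
Round 1 (partner 2 proposes): partner 1 can get 28.3648 next round, worth 0.84 × 28.3648 = 23.826432 now, so partner 2 offers 23.826432, keeping 176.173568.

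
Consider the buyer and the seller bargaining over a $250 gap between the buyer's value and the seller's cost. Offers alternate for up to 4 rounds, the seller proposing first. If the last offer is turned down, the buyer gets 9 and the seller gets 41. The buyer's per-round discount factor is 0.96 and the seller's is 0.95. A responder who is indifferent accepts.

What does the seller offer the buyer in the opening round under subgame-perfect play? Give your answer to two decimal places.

194.98

Round 4 (the buyer proposes): the seller gets 41 if talks fail, so the buyer offers 41 and keeps 209.
Round 3 (the seller proposes): the buyer can get 209 next round, worth 0.96 × 209 = 200.64 now, so the seller offers 200.64, keeping 49.36.
Round 2 (the buyer proposes): the seller can get 49.36 next round, worth 0.95 × 49.36 = 46.892 now. The buyer offers 46.892 and keeps 250 − 46.892 = 203.108.
Round 1 (the seller proposes): the buyer can get 203.108 next round, worth 0.96 × 203.108 = 194.98368 now. The seller offers 194.98368 and keeps 250 − 194.98368 = 55.01632.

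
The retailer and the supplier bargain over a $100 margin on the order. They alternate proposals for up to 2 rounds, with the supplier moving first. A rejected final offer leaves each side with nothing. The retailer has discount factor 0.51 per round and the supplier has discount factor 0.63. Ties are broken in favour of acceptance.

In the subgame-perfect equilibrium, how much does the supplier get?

Round 2 (the retailer proposes): rejection yields 0 for the supplier; the retailer offers 0 and keeps 100.
Round 1 (the supplier proposes): the retailer can get 100 next round, worth 0.51 × 100 = 51 now; the supplier offers that and keeps 49.

49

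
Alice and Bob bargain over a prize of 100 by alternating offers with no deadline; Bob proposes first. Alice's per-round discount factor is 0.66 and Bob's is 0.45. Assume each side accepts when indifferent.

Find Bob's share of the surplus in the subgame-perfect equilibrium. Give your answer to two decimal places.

48.36

When Bob proposes, Alice accepts any offer worth at least 0.66 times what Alice would get by proposing next round; and vice versa.
This gives x = 100 − 0.66y and y = 100 − 0.45x, where x and y are each side's share when it proposes.
Hence (1 − 0.66·0.45)x = 100(1 − 0.66), i.e. 0.703·x = 34.
x ≈ 48.3642; Alice's share is 100 − x ≈ 51.6358.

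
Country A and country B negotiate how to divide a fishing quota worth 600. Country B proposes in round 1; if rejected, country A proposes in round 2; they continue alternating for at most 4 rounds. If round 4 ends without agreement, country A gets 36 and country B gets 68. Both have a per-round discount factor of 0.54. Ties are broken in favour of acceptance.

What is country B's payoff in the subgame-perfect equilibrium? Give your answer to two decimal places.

367.19

Round 4 (country A proposes): country B gets 68 if talks fail, so country A offers 68 and keeps 532.
Round 3 (country B proposes): country A can get 532 next round, worth 0.54 × 532 = 287.28 now, so country B offers 287.28, keeping 312.72.
Round 2 (country A proposes): country B can get 312.72 next round, worth 0.54 × 312.72 = 168.8688 now, so country A offers 168.8688, keeping 431.1312.
Round 1 (country B proposes): country A can get 431.1312 next round, worth 0.54 × 431.1312 = 232.810848 now, so country B offers 232.810848, keeping 367.189152.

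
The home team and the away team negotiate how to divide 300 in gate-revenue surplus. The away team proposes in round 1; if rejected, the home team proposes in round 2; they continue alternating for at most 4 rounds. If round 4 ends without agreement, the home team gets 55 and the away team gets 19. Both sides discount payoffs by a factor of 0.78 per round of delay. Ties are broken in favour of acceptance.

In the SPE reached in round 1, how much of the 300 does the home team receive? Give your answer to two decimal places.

Round 4 (the home team proposes): the away team gets 19 if talks fail, so the home team offers 19 and keeps 281.
Round 3 (the away team proposes): the home team can get 281 next round, worth 0.78 × 281 = 219.18 now, so the away team offers 219.18, keeping 80.82.
Round 2 (the home team proposes): the away team can get 80.82 next round, worth 0.78 × 80.82 = 63.0396 now, so the home team offers 63.0396, keeping 236.9604.
Round 1 (the away team proposes): the home team can get 236.9604 next round, worth 0.78 × 236.9604 = 184.829112 now; the away team offers that and keeps 115.170888.

184.83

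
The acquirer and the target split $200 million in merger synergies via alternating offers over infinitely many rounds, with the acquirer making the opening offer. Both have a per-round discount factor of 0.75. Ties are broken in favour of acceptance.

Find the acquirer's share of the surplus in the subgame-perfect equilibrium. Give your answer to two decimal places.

Let x be the acquirer's share when the acquirer proposes and y be the target's share when the target proposes.
The target accepts iff offered ≥ 0.75·y, so x = 200 − 0.75y. Symmetrically y = 200 − 0.75x.
Substituting: x = 200 − 0.75(200 − 0.75x), giving x(1 − 0.75·0.75) = 200(1 − 0.75).
So x = 200 × 0.25 / 0.4375 ≈ 114.2857, and the target receives 200 − x ≈ 85.7143.

114.29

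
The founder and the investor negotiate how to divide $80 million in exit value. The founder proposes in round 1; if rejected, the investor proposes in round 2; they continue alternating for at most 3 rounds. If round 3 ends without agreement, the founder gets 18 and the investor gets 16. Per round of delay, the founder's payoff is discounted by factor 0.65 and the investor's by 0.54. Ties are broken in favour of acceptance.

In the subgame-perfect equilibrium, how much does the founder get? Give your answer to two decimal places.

Round 3 (the founder proposes): the investor gets 16 if talks fail, so the founder offers 16 and keeps 64.
Round 2 (the investor proposes): the founder can get 64 next round, worth 0.65 × 64 = 41.6 now. The investor offers 41.6 and keeps 80 − 41.6 = 38.4.
Round 1 (the founder proposes): the investor can get 38.4 next round, worth 0.54 × 38.4 = 20.736 now; the founder offers that and keeps 59.264.

59.26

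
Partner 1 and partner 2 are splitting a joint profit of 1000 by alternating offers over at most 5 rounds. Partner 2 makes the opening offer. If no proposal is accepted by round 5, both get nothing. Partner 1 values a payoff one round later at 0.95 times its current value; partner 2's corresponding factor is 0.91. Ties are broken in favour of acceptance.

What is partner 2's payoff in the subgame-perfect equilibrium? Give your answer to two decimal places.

Round 5 (partner 2 proposes): rejection yields 0 for partner 1; partner 2 offers 0 and keeps 1000.
Round 4 (partner 1 proposes): partner 2 can get 1000 next round, worth 0.91 × 1000 = 910 now, so partner 1 offers 910, keeping 90.
Round 3 (partner 2 proposes): partner 1 can get 90 next round, worth 0.95 × 90 = 85.5 now; partner 2 offers that and keeps 914.5.
Round 2 (partner 1 proposes): partner 2 can get 914.5 next round, worth 0.91 × 914.5 = 832.195 now. Partner 1 offers 832.195 and keeps 1000 − 832.195 = 167.805.
Round 1 (partner 2 proposes): partner 1 can get 167.805 next round, worth 0.95 × 167.805 = 159.41475 now. Partner 2 offers 159.41475 and keeps 1000 − 159.41475 = 840.58525.

840.59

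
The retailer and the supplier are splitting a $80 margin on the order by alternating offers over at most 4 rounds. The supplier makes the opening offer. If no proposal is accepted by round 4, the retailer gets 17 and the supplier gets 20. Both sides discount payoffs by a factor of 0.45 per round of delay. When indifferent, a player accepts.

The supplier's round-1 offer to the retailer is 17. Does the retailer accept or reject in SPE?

Round 4 (the retailer proposes): the supplier gets 20 if talks fail, so the retailer offers 20 and keeps 60.
Round 3 (the supplier proposes): the retailer can get 60 next round, worth 0.45 × 60 = 27 now. The supplier offers 27 and keeps 80 − 27 = 53.
Round 2 (the retailer proposes): the supplier can get 53 next round, worth 0.45 × 53 = 23.85 now; the retailer offers that and keeps 56.15.
So by rejecting in round 1, the retailer gets 56.15 next round, worth 0.45 × 56.15 = 25.2675 now.
Offer 17 < 25.2675, so the retailer rejects.

Reject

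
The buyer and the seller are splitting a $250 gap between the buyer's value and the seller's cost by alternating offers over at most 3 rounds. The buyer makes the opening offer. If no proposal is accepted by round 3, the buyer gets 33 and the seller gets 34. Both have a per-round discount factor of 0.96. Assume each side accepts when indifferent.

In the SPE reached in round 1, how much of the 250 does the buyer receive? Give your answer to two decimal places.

Round 3 (the buyer proposes): the seller gets 34 if talks fail, so the buyer offers 34 and keeps 216.
Round 2 (the seller proposes): the buyer can get 216 next round, worth 0.96 × 216 = 207.36 now. The seller offers 207.36 and keeps 250 − 207.36 = 42.64.
Round 1 (the buyer proposes): the seller can get 42.64 next round, worth 0.96 × 42.64 = 40.9344 now; the buyer offers that and keeps 209.0656.

209.07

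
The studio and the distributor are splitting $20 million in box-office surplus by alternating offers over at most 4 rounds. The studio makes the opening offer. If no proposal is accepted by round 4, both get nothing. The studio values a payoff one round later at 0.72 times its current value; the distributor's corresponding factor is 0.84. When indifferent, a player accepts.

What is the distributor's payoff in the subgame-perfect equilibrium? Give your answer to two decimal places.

14.86

Round 4 (the distributor proposes): rejection yields 0 for the studio; the distributor offers 0 and keeps 20.
Round 3 (the studio proposes): the distributor can get 20 next round, worth 0.84 × 20 = 16.8 now. The studio offers 16.8 and keeps 20 − 16.8 = 3.2.
Round 2 (the distributor proposes): the studio can get 3.2 next round, worth 0.72 × 3.2 = 2.304 now; the distributor offers that and keeps 17.696.
Round 1 (the studio proposes): the distributor can get 17.696 next round, worth 0.84 × 17.696 = 14.86464 now. The studio offers 14.86464 and keeps 20 − 14.86464 = 5.13536.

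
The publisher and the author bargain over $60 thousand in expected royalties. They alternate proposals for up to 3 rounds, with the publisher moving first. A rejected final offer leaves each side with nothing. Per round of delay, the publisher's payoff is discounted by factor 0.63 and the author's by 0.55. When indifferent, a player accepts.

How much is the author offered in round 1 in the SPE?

12.21

Round 3 (the publisher proposes): the author will accept anything ≥ 0, so the publisher offers 0 and keeps 60.
Round 2 (the author proposes): the publisher can get 60 next round, worth 0.63 × 60 = 37.8 now; the author offers that and keeps 22.2.
Round 1 (the publisher proposes): the author can get 22.2 next round, worth 0.55 × 22.2 = 12.21 now. The publisher offers 12.21 and keeps 60 − 12.21 = 47.79.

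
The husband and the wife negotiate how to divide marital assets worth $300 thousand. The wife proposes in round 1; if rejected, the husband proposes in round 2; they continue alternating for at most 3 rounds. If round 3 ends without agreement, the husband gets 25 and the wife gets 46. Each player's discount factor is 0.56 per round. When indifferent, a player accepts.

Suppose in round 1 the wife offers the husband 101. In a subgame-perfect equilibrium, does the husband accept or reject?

Accept

Work out the husband's continuation value if the offer is rejected.
Round 3 (the wife proposes): the husband gets 25 if talks fail, so the wife offers 25 and keeps 275.
Round 2 (the husband proposes): the wife can get 275 next round, worth 0.56 × 275 = 154 now. The husband offers 154 and keeps 300 − 154 = 146.
So by rejecting in round 1, the husband gets 146 next round, worth 0.56 × 146 = 81.76 now.
Offer 101 ≥ 81.76, so the husband accepts.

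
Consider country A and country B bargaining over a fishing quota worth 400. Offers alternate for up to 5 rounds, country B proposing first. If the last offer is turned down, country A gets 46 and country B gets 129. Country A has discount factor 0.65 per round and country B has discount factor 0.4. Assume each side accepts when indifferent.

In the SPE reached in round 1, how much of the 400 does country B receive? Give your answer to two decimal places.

200.33

Round 5 (country B proposes): country A gets 46 if talks fail, so country B offers 46 and keeps 354.
Round 4 (country A proposes): country B can get 354 next round, worth 0.4 × 354 = 141.6 now; country A offers that and keeps 258.4.
Round 3 (country B proposes): country A can get 258.4 next round, worth 0.65 × 258.4 = 167.96 now; country B offers that and keeps 232.04.
Round 2 (country A proposes): country B can get 232.04 next round, worth 0.4 × 232.04 = 92.816 now; country A offers that and keeps 307.184.
Round 1 (country B proposes): country A can get 307.184 next round, worth 0.65 × 307.184 = 199.6696 now, so country B offers 199.6696, keeping 200.3304.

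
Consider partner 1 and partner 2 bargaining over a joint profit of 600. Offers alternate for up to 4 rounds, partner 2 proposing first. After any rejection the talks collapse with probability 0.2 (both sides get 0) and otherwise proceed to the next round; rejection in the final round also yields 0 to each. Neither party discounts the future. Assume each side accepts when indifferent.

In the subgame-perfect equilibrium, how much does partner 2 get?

196.8

Round 4 (partner 1 proposes): partner 2 will accept anything ≥ 0, so partner 1 offers 0 and keeps 600.
Round 3 (partner 2 proposes): rejecting gives partner 1 an expected 0.8 × 600 = 480. Partner 2 offers 480 and keeps 600 − 480 = 120.
Round 2 (partner 1 proposes): rejecting gives partner 2 an expected 0.8 × 120 = 96, so partner 1 offers 96, keeping 504.
Round 1 (partner 2 proposes): rejecting gives partner 1 an expected 0.8 × 504 = 403.2, so partner 2 offers 403.2, keeping 196.8.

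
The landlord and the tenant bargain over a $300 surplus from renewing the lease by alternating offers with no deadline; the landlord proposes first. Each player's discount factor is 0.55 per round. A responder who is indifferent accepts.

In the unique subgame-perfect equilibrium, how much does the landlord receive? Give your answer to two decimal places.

193.55

In a stationary SPE each proposer offers the other exactly their discounted continuation value.
If the landlord keeps x when proposing and the tenant keeps y when proposing, then x = 300 − 0.55y and y = 300 − 0.55x.
Solving: x = 300(1 − 0.55) / (1 − 0.55·0.55) = 135 / 0.6975 ≈ 193.5484.
The tenant gets 300 − 193.5484 ≈ 106.4516.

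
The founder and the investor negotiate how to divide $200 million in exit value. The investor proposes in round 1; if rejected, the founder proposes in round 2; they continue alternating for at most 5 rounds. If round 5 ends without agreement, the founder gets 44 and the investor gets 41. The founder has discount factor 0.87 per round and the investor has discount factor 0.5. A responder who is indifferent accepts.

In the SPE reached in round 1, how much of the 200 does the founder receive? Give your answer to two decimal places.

Round 5 (the investor proposes): the founder gets 44 if talks fail, so the investor offers 44 and keeps 156.
Round 4 (the founder proposes): the investor can get 156 next round, worth 0.5 × 156 = 78 now; the founder offers that and keeps 122.
Round 3 (the investor proposes): the founder can get 122 next round, worth 0.87 × 122 = 106.14 now. The investor offers 106.14 and keeps 200 − 106.14 = 93.86.
Round 2 (the founder proposes): the investor can get 93.86 next round, worth 0.5 × 93.86 = 46.93 now, so the founder offers 46.93, keeping 153.07.
Round 1 (the investor proposes): the founder can get 153.07 next round, worth 0.87 × 153.07 = 133.1709 now; the investor offers that and keeps 66.8291.

133.17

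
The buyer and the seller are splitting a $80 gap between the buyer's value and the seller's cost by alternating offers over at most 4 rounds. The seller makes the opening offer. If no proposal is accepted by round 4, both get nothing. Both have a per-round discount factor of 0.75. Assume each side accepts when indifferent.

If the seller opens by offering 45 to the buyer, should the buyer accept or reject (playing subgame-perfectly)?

Reject

Work out the buyer's continuation value if the offer is rejected.
Round 4 (the buyer proposes): the seller will accept anything ≥ 0, so the buyer offers 0 and keeps 80.
Round 3 (the seller proposes): the buyer can get 80 next round, worth 0.75 × 80 = 60 now; the seller offers that and keeps 20.
Round 2 (the buyer proposes): the seller can get 20 next round, worth 0.75 × 20 = 15 now, so the buyer offers 15, keeping 65.
So by rejecting in round 1, the buyer gets 65 next round, worth 0.75 × 65 = 48.75 now.
Offer 45 < 48.75, so the buyer rejects.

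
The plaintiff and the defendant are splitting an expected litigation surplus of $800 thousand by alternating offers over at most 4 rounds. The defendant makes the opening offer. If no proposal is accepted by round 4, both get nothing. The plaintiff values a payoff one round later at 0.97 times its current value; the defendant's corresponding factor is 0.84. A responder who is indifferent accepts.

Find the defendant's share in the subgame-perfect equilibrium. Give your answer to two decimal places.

Round 4 (the plaintiff proposes): rejection yields 0 for the defendant; the plaintiff offers 0 and keeps 800.
Round 3 (the defendant proposes): the plaintiff can get 800 next round, worth 0.97 × 800 = 776 now. The defendant offers 776 and keeps 800 − 776 = 24.
Round 2 (the plaintiff proposes): the defendant can get 24 next round, worth 0.84 × 24 = 20.16 now, so the plaintiff offers 20.16, keeping 779.84.
Round 1 (the defendant proposes): the plaintiff can get 779.84 next round, worth 0.97 × 779.84 = 756.4448 now, so the defendant offers 756.4448, keeping 43.5552.

43.56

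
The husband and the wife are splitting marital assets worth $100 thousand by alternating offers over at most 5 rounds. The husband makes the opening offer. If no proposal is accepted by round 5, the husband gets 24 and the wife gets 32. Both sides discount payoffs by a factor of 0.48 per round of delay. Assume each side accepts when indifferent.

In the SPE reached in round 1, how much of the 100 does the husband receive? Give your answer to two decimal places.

By backward induction:
Round 5 (the husband proposes): the wife gets 32 if talks fail, so the husband offers 32 and keeps 68.
Round 4 (the wife proposes): the husband can get 68 next round, worth 0.48 × 68 = 32.64 now. The wife offers 32.64 and keeps 100 − 32.64 = 67.36.
Round 3 (the husband proposes): the wife can get 67.36 next round, worth 0.48 × 67.36 = 32.3328 now, so the husband offers 32.3328, keeping 67.6672.
Round 2 (the wife proposes): the husband can get 67.6672 next round, worth 0.48 × 67.6672 = 32.480256 now, so the wife offers 32.480256, keeping 67.519744.
Round 1 (the husband proposes): the wife can get 67.519744 next round, worth 0.48 × 67.519744 = 32.40947712 now. The husband offers 32.40947712 and keeps 100 − 32.40947712 = 67.59052288.

67.59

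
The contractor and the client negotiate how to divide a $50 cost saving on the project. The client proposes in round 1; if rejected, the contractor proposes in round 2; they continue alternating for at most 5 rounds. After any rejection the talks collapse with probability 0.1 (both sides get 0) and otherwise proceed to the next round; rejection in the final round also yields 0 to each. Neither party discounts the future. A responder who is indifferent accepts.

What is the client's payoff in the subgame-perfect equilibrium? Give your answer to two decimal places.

41.86

By backward induction:
Round 5 (the client proposes): the contractor will accept anything ≥ 0, so the client offers 0 and keeps 50.
Round 4 (the contractor proposes): rejecting gives the client an expected 0.9 × 50 = 45. The contractor offers 45 and keeps 50 − 45 = 5.
Round 3 (the client proposes): rejecting gives the contractor an expected 0.9 × 5 = 4.5; the client offers that and keeps 45.5.
Round 2 (the contractor proposes): rejecting gives the client an expected 0.9 × 45.5 = 40.95, so the contractor offers 40.95, keeping 9.05.
Round 1 (the client proposes): rejecting gives the contractor an expected 0.9 × 9.05 = 8.145, so the client offers 8.145, keeping 41.855.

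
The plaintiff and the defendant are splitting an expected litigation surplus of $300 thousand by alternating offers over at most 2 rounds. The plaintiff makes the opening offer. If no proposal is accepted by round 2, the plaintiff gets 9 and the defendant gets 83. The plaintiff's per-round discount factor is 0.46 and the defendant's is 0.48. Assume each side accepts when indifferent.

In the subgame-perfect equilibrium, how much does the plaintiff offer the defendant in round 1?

By backward induction:
Round 2 (the defendant proposes): the plaintiff gets 9 if talks fail, so the defendant offers 9 and keeps 291.
Round 1 (the plaintiff proposes): the defendant can get 291 next round, worth 0.48 × 291 = 139.68 now. The plaintiff offers 139.68 and keeps 300 − 139.68 = 160.32.

139.68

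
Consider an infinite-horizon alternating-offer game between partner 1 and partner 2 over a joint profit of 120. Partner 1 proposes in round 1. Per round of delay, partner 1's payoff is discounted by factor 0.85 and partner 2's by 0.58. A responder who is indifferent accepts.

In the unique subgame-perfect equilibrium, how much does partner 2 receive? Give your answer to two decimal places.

20.59

In a stationary SPE each proposer offers the other exactly their discounted continuation value.
If partner 1 keeps x when proposing and partner 2 keeps y when proposing, then x = 120 − 0.58y and y = 120 − 0.85x.
Solving: x = 120(1 − 0.58) / (1 − 0.85·0.58) = 50.4 / 0.507 ≈ 99.4083.
Partner 2 gets 120 − 99.4083 ≈ 20.5917.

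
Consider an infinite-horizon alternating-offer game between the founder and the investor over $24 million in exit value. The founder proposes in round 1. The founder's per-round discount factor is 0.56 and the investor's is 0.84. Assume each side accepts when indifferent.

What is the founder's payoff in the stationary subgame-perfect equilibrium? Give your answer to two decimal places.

Let x be the founder's share when the founder proposes and y be the investor's share when the investor proposes.
The investor accepts iff offered ≥ 0.84·y, so x = 24 − 0.84y. Symmetrically y = 24 − 0.56x.
Substituting: x = 24 − 0.84(24 − 0.56x), giving x(1 − 0.56·0.84) = 24(1 − 0.84).
So x = 24 × 0.16 / 0.5296 ≈ 7.2508, and the investor receives 24 − x ≈ 16.7492.

7.25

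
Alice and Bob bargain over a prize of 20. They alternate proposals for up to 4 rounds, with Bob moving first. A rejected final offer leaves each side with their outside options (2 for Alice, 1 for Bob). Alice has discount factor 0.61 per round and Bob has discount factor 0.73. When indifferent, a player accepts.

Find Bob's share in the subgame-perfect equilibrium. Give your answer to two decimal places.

Work backward from the last round.
Round 4 (Alice proposes): Bob gets 1 if talks fail, so Alice offers 1 and keeps 19.
Round 3 (Bob proposes): Alice can get 19 next round, worth 0.61 × 19 = 11.59 now, so Bob offers 11.59, keeping 8.41.
Round 2 (Alice proposes): Bob can get 8.41 next round, worth 0.73 × 8.41 = 6.1393 now; Alice offers that and keeps 13.8607.
Round 1 (Bob proposes): Alice can get 13.8607 next round, worth 0.61 × 13.8607 = 8.455027 now, so Bob offers 8.455027, keeping 11.544973.

11.54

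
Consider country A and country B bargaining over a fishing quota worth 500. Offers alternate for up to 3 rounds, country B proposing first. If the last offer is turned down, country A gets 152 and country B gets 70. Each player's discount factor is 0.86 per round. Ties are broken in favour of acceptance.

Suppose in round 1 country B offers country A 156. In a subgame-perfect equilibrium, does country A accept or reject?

Reject

Work out country A's continuation value if the offer is rejected.
Round 3 (country B proposes): country A gets 152 if talks fail, so country B offers 152 and keeps 348.
Round 2 (country A proposes): country B can get 348 next round, worth 0.86 × 348 = 299.28 now; country A offers that and keeps 200.72.
So by rejecting in round 1, country A gets 200.72 next round, worth 0.86 × 200.72 = 172.6192 now.
Offer 156 < 172.6192, so country A rejects.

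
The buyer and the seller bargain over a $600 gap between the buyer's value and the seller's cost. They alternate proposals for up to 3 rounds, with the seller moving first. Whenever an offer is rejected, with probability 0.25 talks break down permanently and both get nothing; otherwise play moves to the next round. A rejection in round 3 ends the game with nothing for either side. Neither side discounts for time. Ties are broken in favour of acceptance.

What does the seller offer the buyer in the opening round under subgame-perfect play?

Round 3 (the seller proposes): rejection yields 0 for the buyer; the seller offers 0 and keeps 600.
Round 2 (the buyer proposes): rejecting gives the seller an expected 0.75 × 600 = 450. The buyer offers 450 and keeps 600 − 450 = 150.
Round 1 (the seller proposes): rejecting gives the buyer an expected 0.75 × 150 = 112.5, so the seller offers 112.5, keeping 487.5.

112.5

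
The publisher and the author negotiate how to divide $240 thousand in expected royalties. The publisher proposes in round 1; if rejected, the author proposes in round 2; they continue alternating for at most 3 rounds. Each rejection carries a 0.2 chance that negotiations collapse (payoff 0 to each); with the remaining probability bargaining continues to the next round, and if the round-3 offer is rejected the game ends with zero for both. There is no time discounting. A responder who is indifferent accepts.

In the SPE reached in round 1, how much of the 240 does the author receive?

Round 3 (the publisher proposes): the author will accept anything ≥ 0, so the publisher offers 0 and keeps 240.
Round 2 (the author proposes): rejecting gives the publisher an expected 0.8 × 240 = 192, so the author offers 192, keeping 48.
Round 1 (the publisher proposes): rejecting gives the author an expected 0.8 × 48 = 38.4. The publisher offers 38.4 and keeps 240 − 38.4 = 201.6.

38.4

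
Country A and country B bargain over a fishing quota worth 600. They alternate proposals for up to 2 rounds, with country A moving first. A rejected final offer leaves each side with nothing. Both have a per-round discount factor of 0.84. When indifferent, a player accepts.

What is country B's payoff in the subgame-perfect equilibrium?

504

Round 2 (country B proposes): rejection yields 0 for country A; country B offers 0 and keeps 600.
Round 1 (country A proposes): country B can get 600 next round, worth 0.84 × 600 = 504 now. Country A offers 504 and keeps 600 − 504 = 96.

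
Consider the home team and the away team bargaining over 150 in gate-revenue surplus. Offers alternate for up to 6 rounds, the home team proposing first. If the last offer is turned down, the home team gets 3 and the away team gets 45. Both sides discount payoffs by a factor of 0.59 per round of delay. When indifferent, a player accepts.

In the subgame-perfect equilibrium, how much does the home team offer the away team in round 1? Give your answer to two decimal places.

59.43

By backward induction:
Round 6 (the away team proposes): the home team gets 3 if talks fail, so the away team offers 3 and keeps 147.
Round 5 (the home team proposes): the away team can get 147 next round, worth 0.59 × 147 = 86.73 now. The home team offers 86.73 and keeps 150 − 86.73 = 63.27.
Round 4 (the away team proposes): the home team can get 63.27 next round, worth 0.59 × 63.27 = 37.3293 now; the away team offers that and keeps 112.6707.
Round 3 (the home team proposes): the away team can get 112.6707 next round, worth 0.59 × 112.6707 = 66.475713 now, so the home team offers 66.475713, keeping 83.524287.
Round 2 (the away team proposes): the home team can get 83.524287 next round, worth 0.59 × 83.524287 = 49.27932933 now. The away team offers 49.27932933 and keeps 150 − 49.27932933 = 100.72067067.
Round 1 (the home team proposes): the away team can get 100.72067067 next round, worth 0.59 × 100.72067067 = 59.4251956953 now. The home team offers 59.4251956953 and keeps 150 − 59.4251956953 = 90.5748043047.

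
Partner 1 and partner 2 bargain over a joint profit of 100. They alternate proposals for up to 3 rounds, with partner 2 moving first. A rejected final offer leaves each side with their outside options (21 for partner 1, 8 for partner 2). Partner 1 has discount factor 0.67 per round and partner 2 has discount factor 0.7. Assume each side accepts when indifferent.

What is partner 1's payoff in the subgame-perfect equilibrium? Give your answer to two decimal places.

Solve by backward induction from round 3.
Round 3 (partner 2 proposes): partner 1 gets 21 if talks fail, so partner 2 offers 21 and keeps 79.
Round 2 (partner 1 proposes): partner 2 can get 79 next round, worth 0.7 × 79 = 55.3 now, so partner 1 offers 55.3, keeping 44.7.
Round 1 (partner 2 proposes): partner 1 can get 44.7 next round, worth 0.67 × 44.7 = 29.949 now; partner 2 offers that and keeps 70.051.

29.95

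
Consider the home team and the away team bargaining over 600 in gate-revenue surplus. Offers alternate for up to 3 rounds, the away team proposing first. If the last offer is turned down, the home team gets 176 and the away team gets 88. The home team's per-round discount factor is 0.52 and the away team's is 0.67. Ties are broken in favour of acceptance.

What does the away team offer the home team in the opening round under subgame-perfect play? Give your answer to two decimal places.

Round 3 (the away team proposes): the home team gets 176 if talks fail, so the away team offers 176 and keeps 424.
Round 2 (the home team proposes): the away team can get 424 next round, worth 0.67 × 424 = 284.08 now, so the home team offers 284.08, keeping 315.92.
Round 1 (the away team proposes): the home team can get 315.92 next round, worth 0.52 × 315.92 = 164.2784 now. The away team offers 164.2784 and keeps 600 − 164.2784 = 435.7216.

164.28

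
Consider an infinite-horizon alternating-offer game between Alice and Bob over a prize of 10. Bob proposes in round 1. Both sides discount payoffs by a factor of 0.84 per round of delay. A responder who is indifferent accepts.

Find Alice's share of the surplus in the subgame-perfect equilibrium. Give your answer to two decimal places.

In a stationary SPE each proposer offers the other exactly their discounted continuation value.
If Bob keeps x when proposing and Alice keeps y when proposing, then x = 10 − 0.84y and y = 10 − 0.84x.
Solving: x = 10(1 − 0.84) / (1 − 0.84·0.84) = 1.6 / 0.2944 ≈ 5.4348.
Alice gets 10 − 5.4348 ≈ 4.5652.

4.57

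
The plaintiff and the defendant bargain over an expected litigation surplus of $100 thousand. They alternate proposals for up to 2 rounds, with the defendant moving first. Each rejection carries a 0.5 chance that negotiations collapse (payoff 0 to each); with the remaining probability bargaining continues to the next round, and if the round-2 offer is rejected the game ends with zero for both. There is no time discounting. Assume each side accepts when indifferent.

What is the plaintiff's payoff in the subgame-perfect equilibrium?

Round 2 (the plaintiff proposes): the defendant will accept anything ≥ 0, so the plaintiff offers 0 and keeps 100.
Round 1 (the defendant proposes): rejecting gives the plaintiff an expected 0.5 × 100 = 50; the defendant offers that and keeps 50.

50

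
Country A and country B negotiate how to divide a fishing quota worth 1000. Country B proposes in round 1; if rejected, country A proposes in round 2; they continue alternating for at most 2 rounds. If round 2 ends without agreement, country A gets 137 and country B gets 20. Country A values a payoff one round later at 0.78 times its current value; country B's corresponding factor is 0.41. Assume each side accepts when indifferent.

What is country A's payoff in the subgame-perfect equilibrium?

Round 2 (country A proposes): country B gets 20 if talks fail, so country A offers 20 and keeps 980.
Round 1 (country B proposes): country A can get 980 next round, worth 0.78 × 980 = 764.4 now. Country B offers 764.4 and keeps 1000 − 764.4 = 235.6.

764.4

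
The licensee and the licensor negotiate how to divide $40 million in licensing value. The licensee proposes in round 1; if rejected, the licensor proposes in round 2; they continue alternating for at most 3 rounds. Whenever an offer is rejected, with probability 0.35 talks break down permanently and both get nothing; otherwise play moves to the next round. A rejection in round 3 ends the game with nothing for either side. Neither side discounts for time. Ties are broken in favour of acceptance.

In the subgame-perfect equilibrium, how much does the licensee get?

By backward induction:
Round 3 (the licensee proposes): rejection yields 0 for the licensor; the licensee offers 0 and keeps 40.
Round 2 (the licensor proposes): rejecting gives the licensee an expected 0.65 × 40 = 26; the licensor offers that and keeps 14.
Round 1 (the licensee proposes): rejecting gives the licensor an expected 0.65 × 14 = 9.1. The licensee offers 9.1 and keeps 40 − 9.1 = 30.9.

30.9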